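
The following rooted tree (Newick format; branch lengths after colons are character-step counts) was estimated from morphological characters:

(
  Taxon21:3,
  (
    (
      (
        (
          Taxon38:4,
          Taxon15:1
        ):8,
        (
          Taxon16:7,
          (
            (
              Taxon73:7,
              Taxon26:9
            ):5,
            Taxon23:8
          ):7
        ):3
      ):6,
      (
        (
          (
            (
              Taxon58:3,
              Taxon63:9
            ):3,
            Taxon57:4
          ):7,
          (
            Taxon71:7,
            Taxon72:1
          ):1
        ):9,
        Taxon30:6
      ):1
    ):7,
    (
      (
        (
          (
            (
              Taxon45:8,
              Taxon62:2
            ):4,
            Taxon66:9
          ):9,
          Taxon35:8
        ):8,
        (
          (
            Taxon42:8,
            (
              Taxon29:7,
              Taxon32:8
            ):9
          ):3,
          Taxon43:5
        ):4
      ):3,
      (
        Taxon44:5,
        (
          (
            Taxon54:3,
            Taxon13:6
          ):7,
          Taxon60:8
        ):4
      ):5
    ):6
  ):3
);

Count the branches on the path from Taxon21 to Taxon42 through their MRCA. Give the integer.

The MRCA of Taxon21 and Taxon42 is the root of the tree.
From Taxon21 up to that node: 1 branch. From Taxon42 up to the same node: 6 branches. Total: 1 + 6 = 7.

7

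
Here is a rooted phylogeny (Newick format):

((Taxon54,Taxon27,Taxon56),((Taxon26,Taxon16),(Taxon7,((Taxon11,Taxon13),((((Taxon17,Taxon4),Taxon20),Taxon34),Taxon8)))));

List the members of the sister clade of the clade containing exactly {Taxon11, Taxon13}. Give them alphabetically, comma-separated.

The clade containing exactly {Taxon11, Taxon13} attaches to the tree at the node subtending ((Taxon11,Taxon13),((((Taxon17,Taxon4),Taxon20),Taxon34),Taxon8)).
The other lineage descending from that same node — the sister group — is ((((Taxon17,Taxon4),Taxon20),Taxon34),Taxon8); its 5 tips in alphabetical order are the answer.

Taxon17, Taxon20, Taxon34, Taxon4, Taxon8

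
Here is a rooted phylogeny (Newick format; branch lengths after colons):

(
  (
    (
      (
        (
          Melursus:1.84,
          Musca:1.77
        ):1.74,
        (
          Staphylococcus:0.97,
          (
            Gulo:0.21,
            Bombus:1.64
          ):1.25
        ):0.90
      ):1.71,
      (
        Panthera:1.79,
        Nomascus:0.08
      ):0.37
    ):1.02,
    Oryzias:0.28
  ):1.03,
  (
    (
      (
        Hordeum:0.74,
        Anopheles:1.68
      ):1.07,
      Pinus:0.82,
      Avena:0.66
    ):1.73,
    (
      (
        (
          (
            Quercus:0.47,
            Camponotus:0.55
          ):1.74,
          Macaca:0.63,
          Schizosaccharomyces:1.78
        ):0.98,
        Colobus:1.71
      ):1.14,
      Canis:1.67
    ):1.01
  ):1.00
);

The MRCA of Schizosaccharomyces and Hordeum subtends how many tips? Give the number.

The MRCA of Schizosaccharomyces and Hordeum is the node subtending (((Hordeum,Anopheles),Pinus,Avena),((((Quercus,Camponotus),Macaca,Schizosaccharomyces),Colobus),Canis)).
That clade contains 10 terminal taxa: Anopheles, Avena, Camponotus, Canis, Colobus, Hordeum, Macaca, Pinus, Quercus, Schizosaccharomyces.

10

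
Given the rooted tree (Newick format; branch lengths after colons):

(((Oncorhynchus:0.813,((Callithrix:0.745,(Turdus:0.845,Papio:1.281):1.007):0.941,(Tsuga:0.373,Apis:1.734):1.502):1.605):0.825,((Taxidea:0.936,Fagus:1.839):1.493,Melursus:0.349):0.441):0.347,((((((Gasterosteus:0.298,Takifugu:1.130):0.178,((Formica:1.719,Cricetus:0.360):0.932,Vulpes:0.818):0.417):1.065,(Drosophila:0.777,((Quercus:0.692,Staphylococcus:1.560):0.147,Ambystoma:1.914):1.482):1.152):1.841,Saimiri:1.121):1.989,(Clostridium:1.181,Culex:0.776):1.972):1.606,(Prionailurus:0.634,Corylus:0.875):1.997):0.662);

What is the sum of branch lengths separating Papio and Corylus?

9.540

The path runs Papio → … → MRCA → … → Corylus; the MRCA is the root of the tree.
Branch lengths along that path: 1.281 + 1.007 + 0.941 + 1.605 + 0.825 + 0.347 + 0.662 + 1.997 + 0.875 = 9.540.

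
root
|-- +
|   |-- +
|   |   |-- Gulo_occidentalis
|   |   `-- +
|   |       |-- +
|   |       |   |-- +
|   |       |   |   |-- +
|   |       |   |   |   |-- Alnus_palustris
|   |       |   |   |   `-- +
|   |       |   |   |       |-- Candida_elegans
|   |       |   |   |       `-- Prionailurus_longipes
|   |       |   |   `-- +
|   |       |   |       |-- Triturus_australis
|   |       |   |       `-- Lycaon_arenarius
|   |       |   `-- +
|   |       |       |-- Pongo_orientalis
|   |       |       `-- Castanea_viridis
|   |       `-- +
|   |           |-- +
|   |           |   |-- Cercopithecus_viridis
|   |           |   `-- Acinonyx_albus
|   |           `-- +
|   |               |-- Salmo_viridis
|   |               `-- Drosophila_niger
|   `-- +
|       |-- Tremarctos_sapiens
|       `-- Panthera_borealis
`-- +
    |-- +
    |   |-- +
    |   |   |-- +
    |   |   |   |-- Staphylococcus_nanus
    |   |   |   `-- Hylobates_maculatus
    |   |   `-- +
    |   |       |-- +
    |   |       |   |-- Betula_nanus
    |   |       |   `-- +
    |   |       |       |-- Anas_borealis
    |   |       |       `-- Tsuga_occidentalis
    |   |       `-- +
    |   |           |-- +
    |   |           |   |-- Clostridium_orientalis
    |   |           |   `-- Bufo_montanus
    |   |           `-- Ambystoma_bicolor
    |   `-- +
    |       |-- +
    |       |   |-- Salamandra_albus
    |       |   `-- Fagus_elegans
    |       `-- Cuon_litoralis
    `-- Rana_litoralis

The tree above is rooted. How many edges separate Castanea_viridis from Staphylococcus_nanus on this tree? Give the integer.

11

The MRCA of Castanea_viridis and Staphylococcus_nanus is the root of the tree.
From Castanea_viridis up to that node: 6 branches. From Staphylococcus_nanus up to the same node: 5 branches. Total: 6 + 5 = 11.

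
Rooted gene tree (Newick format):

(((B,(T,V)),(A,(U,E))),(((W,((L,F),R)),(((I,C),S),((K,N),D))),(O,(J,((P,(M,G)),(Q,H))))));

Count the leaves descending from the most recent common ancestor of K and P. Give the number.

The MRCA of K and P is the node subtending (((W,((L,F),R)),(((I,C),S),((K,N),D))),(O,(J,((P,(M,G)),(Q,H))))).
That clade contains 17 terminal taxa: C, D, F, G, H, I, J, K, L, M, N, O, P, Q, R, S, W.

17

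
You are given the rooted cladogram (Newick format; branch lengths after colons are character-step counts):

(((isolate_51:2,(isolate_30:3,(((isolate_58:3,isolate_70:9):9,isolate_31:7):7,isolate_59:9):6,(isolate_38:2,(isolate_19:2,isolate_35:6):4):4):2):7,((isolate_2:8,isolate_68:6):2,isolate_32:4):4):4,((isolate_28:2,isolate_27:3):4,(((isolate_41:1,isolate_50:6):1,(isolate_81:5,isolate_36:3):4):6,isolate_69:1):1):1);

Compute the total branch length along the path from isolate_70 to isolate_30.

34

The path runs isolate_70 → … → MRCA → … → isolate_30; the MRCA is the node subtending (isolate_30,(((isolate_58,isolate_70),isolate_31),isolate_59),(isolate_38,(isolate_19,isolate_35))).
Branch lengths along that path: 9 + 9 + 7 + 6 + 3 = 34.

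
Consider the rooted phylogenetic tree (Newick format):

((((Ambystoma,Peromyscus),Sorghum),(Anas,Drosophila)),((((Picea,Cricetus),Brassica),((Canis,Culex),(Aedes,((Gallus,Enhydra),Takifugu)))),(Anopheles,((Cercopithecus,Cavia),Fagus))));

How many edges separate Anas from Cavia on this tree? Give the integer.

The MRCA of Anas and Cavia is the root of the tree.
From Anas up to that node: 3 branches. From Cavia up to the same node: 5 branches. Total: 3 + 5 = 8.

8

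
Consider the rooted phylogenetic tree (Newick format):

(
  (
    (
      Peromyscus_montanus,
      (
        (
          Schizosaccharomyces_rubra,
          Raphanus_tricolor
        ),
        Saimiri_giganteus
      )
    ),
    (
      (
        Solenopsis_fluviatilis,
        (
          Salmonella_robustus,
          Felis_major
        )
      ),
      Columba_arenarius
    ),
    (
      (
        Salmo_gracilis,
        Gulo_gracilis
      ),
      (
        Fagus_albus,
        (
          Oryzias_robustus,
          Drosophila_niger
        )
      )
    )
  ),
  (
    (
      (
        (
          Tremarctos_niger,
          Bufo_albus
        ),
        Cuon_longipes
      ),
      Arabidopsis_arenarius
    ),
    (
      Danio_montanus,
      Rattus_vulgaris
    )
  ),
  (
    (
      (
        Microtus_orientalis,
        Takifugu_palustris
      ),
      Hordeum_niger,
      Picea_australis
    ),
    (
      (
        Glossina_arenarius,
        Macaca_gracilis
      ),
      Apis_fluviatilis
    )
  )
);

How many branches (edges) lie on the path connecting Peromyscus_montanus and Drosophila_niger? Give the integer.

6

The MRCA of Peromyscus_montanus and Drosophila_niger is the node subtending ((Peromyscus_montanus,((Schizosaccharomyces_rubra,Raphanus_tricolor),Saimiri_giganteus)),((Solenopsis_fluviatilis,(Salmonella_robustus,Felis_major)),Columba_arenarius),((Salmo_gracilis,Gulo_gracilis),(Fagus_albus,(Oryzias_robustus,Drosophila_niger)))).
From Peromyscus_montanus up to that node: 2 branches. From Drosophila_niger up to the same node: 4 branches. Total: 2 + 4 = 6.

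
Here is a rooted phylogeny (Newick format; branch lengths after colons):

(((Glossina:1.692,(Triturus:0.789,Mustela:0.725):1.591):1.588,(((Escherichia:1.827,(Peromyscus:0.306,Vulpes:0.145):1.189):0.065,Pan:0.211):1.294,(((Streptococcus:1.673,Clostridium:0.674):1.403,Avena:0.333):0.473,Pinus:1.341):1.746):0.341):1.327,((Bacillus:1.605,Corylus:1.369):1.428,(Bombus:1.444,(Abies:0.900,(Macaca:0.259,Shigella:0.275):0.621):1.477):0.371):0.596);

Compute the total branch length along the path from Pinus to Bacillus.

The path runs Pinus → … → MRCA → … → Bacillus; the MRCA is the root of the tree.
Branch lengths along that path: 1.341 + 1.746 + 0.341 + 1.327 + 0.596 + 1.428 + 1.605 = 8.384.

8.384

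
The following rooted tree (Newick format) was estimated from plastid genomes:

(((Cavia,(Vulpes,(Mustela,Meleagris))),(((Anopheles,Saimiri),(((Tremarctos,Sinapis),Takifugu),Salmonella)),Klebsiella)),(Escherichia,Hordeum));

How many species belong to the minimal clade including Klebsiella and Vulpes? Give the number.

11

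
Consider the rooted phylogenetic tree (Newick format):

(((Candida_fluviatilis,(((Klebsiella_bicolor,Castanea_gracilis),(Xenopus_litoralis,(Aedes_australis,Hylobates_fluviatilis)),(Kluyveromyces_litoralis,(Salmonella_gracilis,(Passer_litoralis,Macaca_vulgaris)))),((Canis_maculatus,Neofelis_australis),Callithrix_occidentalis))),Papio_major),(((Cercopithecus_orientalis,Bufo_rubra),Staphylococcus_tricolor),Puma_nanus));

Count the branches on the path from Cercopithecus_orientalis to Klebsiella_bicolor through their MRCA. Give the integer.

The MRCA of Cercopithecus_orientalis and Klebsiella_bicolor is the root of the tree.
From Cercopithecus_orientalis up to that node: 4 branches. From Klebsiella_bicolor up to the same node: 6 branches. Total: 4 + 6 = 10.

10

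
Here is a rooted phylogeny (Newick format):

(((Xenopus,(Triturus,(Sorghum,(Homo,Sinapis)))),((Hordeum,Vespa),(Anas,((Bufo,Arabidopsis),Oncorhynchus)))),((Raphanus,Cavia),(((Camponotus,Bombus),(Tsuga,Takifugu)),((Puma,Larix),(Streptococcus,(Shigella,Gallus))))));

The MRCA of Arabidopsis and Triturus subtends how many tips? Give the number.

11

The MRCA of Arabidopsis and Triturus is the node subtending ((Xenopus,(Triturus,(Sorghum,(Homo,Sinapis)))),((Hordeum,Vespa),(Anas,((Bufo,Arabidopsis),Oncorhynchus)))).
That clade contains 11 terminal taxa: Anas, Arabidopsis, Bufo, Homo, Hordeum, Oncorhynchus, Sinapis, Sorghum, Triturus, Vespa, Xenopus.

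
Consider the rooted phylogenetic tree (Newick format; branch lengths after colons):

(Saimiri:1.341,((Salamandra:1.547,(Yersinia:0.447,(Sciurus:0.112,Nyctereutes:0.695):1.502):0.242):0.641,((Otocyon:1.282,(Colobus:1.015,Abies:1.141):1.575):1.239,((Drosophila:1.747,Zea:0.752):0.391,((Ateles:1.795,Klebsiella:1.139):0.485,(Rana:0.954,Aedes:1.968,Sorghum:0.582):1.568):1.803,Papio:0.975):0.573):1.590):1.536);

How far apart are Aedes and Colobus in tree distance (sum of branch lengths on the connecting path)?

9.741

The path runs Aedes → … → MRCA → … → Colobus; the MRCA is the node subtending ((Otocyon,(Colobus,Abies)),((Drosophila,Zea),((Ateles,Klebsiella),(Rana,Aedes,Sorghum)),Papio)).
Branch lengths along that path: 1.968 + 1.568 + 1.803 + 0.573 + 1.239 + 1.575 + 1.015 = 9.741.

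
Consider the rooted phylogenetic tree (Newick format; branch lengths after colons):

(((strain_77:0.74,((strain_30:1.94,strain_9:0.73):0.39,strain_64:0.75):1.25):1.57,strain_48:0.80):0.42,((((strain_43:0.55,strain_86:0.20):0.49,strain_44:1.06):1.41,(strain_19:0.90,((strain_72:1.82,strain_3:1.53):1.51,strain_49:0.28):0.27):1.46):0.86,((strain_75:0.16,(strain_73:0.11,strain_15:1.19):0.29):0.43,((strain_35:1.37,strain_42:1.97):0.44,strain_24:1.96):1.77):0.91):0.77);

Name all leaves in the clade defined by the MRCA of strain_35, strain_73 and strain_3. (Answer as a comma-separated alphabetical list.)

Tracing strain_35: it sits inside (strain_35,strain_42).
Tracing strain_73: it sits inside (strain_73,strain_15).
Tracing strain_3: it sits inside (strain_72,strain_3).
The smallest clade enclosing all 3 is ((((strain_43,strain_86),strain_44),(strain_19,((strain_72,strain_3),strain_49))),((strain_75,(strain_73,strain_15)),((strain_35,strain_42),strain_24))); the answer is its 13 terminal taxa in alphabetical order.

strain_15, strain_19, strain_24, strain_3, strain_35, strain_42, strain_43, strain_44, strain_49, strain_72, strain_73, strain_75, strain_86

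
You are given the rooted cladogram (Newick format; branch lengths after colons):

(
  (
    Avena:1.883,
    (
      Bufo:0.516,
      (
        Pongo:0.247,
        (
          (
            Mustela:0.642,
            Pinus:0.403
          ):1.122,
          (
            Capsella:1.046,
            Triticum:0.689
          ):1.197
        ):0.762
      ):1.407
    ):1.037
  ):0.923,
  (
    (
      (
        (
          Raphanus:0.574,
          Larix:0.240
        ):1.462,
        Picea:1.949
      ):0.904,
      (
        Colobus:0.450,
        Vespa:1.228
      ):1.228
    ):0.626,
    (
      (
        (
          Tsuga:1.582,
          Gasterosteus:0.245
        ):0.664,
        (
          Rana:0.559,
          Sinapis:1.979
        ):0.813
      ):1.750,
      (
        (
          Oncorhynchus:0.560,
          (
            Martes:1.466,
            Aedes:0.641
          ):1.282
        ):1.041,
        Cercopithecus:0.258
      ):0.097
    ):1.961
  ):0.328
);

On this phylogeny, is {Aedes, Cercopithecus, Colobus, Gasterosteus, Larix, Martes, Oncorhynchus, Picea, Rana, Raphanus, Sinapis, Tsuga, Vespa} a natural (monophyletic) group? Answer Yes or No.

Yes

The most recent common ancestor of these taxa subtends ((((Raphanus,Larix),Picea),(Colobus,Vespa)),(((Tsuga,Gasterosteus),(Rana,Sinapis)),((Oncorhynchus,(Martes,Aedes)),Cercopithecus))).
That clade has exactly 13 tips — every listed taxon and nothing else — so the group is monophyletic.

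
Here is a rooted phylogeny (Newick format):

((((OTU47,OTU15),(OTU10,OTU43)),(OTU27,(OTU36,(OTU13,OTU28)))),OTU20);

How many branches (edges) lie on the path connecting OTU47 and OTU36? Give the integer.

The MRCA of OTU47 and OTU36 is the node subtending (((OTU47,OTU15),(OTU10,OTU43)),(OTU27,(OTU36,(OTU13,OTU28)))).
From OTU47 up to that node: 3 branches. From OTU36 up to the same node: 3 branches. Total: 3 + 3 = 6.

6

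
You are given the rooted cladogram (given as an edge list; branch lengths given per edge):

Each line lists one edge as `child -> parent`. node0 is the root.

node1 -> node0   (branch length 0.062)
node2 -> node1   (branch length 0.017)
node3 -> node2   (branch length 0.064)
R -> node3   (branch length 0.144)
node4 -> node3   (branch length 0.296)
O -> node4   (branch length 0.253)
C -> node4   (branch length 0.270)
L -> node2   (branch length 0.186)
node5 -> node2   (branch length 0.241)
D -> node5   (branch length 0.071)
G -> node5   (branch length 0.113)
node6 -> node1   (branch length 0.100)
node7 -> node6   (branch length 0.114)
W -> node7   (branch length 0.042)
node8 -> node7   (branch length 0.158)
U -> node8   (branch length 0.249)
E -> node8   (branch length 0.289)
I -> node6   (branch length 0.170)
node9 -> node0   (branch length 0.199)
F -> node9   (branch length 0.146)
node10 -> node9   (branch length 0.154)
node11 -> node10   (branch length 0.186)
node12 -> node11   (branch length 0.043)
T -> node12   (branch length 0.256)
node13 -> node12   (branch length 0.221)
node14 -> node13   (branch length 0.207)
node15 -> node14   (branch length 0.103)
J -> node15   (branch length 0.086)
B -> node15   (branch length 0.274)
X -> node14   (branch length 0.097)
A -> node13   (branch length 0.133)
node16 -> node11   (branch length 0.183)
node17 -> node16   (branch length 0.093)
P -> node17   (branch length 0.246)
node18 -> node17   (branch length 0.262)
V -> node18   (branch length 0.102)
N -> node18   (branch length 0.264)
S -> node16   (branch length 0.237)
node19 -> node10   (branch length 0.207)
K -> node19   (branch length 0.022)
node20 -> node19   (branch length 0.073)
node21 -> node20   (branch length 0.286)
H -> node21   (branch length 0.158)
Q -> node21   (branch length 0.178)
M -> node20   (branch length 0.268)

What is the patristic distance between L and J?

1.464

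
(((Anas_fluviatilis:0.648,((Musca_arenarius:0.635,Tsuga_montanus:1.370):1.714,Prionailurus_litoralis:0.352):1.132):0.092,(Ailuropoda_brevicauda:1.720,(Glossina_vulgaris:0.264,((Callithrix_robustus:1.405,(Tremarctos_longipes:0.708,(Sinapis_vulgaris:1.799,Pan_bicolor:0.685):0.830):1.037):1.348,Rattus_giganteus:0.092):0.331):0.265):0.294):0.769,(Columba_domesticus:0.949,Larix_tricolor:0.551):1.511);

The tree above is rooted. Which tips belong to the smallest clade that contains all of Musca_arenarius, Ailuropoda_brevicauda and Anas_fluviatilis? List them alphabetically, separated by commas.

Ailuropoda_brevicauda, Anas_fluviatilis, Callithrix_robustus, Glossina_vulgaris, Musca_arenarius, Pan_bicolor, Prionailurus_litoralis, Rattus_giganteus, Sinapis_vulgaris, Tremarctos_longipes, Tsuga_montanus

Tracing Musca_arenarius: it sits inside (Musca_arenarius,Tsuga_montanus).
Tracing Ailuropoda_brevicauda: it sits inside (Ailuropoda_brevicauda,(Glossina_vulgaris,((Callithrix_robustus,(Tremarctos_longipes,(Sinapis_vulgaris,Pan_bicolor))),Rattus_giganteus))).
Tracing Anas_fluviatilis: it sits inside (Anas_fluviatilis,((Musca_arenarius,Tsuga_montanus),Prionailurus_litoralis)).
The smallest clade enclosing all 3 is ((Anas_fluviatilis,((Musca_arenarius,Tsuga_montanus),Prionailurus_litoralis)),(Ailuropoda_brevicauda,(Glossina_vulgaris,((Callithrix_robustus,(Tremarctos_longipes,(Sinapis_vulgaris,Pan_bicolor))),Rattus_giganteus)))); the answer is its 11 terminal taxa in alphabetical order.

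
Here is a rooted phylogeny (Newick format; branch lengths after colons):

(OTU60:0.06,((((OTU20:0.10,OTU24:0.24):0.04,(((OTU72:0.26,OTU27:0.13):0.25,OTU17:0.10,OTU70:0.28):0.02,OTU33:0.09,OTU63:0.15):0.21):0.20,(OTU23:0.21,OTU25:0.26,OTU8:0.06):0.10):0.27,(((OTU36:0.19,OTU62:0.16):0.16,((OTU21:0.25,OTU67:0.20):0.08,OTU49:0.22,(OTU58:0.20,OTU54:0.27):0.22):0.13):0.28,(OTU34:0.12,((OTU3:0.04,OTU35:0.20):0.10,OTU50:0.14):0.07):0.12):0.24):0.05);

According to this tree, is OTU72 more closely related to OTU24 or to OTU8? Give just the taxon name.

The MRCA of OTU72 and OTU24 subtends ((OTU20,OTU24),(((OTU72,OTU27),OTU17,OTU70),OTU33,OTU63)) (8 taxa).
The MRCA of OTU72 and OTU8 subtends (((OTU20,OTU24),(((OTU72,OTU27),OTU17,OTU70),OTU33,OTU63)),(OTU23,OTU25,OTU8)) (11 taxa).
The first is nested inside the second, so OTU72 shares a more recent common ancestor with OTU24.

OTU24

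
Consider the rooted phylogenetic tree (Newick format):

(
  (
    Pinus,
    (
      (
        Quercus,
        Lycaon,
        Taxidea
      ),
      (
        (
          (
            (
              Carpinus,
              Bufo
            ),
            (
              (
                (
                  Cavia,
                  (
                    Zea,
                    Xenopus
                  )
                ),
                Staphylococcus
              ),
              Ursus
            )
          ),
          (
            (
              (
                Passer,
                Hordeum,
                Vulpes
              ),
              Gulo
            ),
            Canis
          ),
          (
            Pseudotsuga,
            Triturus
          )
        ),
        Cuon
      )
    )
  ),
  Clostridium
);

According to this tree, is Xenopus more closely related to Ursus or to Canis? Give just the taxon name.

Ursus

The MRCA of Xenopus and Ursus subtends (((Cavia,(Zea,Xenopus)),Staphylococcus),Ursus) (5 taxa).
The MRCA of Xenopus and Canis subtends (((Carpinus,Bufo),(((Cavia,(Zea,Xenopus)),Staphylococcus),Ursus)),(((Passer,Hordeum,Vulpes),Gulo),Canis),(Pseudotsuga,Triturus)) (14 taxa).
The first is nested inside the second, so Xenopus shares a more recent common ancestor with Ursus.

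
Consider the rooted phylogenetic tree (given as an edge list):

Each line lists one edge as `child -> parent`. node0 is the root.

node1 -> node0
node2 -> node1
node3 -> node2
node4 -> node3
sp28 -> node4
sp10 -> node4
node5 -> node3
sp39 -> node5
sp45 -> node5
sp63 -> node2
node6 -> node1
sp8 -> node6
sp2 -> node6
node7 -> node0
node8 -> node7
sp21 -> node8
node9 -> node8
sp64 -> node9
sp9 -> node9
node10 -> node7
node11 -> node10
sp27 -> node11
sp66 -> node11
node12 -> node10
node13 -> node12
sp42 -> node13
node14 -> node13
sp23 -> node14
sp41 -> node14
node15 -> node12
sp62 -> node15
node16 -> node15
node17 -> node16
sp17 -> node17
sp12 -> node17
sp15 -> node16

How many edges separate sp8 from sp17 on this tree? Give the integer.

10

The MRCA of sp8 and sp17 is the root of the tree.
From sp8 up to that node: 3 branches. From sp17 up to the same node: 7 branches. Total: 3 + 7 = 10.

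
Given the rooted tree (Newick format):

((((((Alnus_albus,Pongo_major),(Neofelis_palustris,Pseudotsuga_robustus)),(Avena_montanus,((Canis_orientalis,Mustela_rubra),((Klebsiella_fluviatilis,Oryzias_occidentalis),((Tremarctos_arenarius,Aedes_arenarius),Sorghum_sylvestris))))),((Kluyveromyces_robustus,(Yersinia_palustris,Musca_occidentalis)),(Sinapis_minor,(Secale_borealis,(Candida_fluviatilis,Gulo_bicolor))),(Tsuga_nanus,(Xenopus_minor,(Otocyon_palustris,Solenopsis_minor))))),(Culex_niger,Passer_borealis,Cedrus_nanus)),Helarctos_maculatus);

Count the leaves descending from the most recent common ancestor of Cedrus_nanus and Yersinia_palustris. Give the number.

26

The MRCA of Cedrus_nanus and Yersinia_palustris is the node subtending (((((Alnus_albus,Pongo_major),(Neofelis_palustris,Pseudotsuga_robustus)),(Avena_montanus,((Canis_orientalis,Mustela_rubra),((Klebsiella_fluviatilis,Oryzias_occidentalis),((Tremarctos_arenarius,Aedes_arenarius),Sorghum_sylvestris))))),((Kluyveromyces_robustus,(Yersinia_palustris,Musca_occidentalis)),(Sinapis_minor,(Secale_borealis,(Candida_fluviatilis,Gulo_bicolor))),(Tsuga_nanus,(Xenopus_minor,(Otocyon_palustris,Solenopsis_minor))))),(Culex_niger,Passer_borealis,Cedrus_nanus)).
That clade contains 26 terminal taxa: Aedes_arenarius, Alnus_albus, Avena_montanus, Candida_fluviatilis, Canis_orientalis, Cedrus_nanus, Culex_niger, Gulo_bicolor, Klebsiella_fluviatilis, Kluyveromyces_robustus, Musca_occidentalis, Mustela_rubra, Neofelis_palustris, Oryzias_occidentalis, Otocyon_palustris, Passer_borealis, Pongo_major, Pseudotsuga_robustus, Secale_borealis, Sinapis_minor, Solenopsis_minor, Sorghum_sylvestris, Tremarctos_arenarius, Tsuga_nanus, Xenopus_minor, Yersinia_palustris.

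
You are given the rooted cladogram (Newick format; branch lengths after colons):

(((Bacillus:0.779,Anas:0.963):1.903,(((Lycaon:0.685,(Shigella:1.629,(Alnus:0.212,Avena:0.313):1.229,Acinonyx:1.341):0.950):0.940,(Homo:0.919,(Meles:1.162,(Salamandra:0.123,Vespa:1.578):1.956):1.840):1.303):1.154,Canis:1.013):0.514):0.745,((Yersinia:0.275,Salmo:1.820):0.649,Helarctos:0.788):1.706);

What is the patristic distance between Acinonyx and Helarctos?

The path runs Acinonyx → … → MRCA → … → Helarctos; the MRCA is the root of the tree.
Branch lengths along that path: 1.341 + 0.950 + 0.940 + 1.154 + 0.514 + 0.745 + 1.706 + 0.788 = 8.138.

8.138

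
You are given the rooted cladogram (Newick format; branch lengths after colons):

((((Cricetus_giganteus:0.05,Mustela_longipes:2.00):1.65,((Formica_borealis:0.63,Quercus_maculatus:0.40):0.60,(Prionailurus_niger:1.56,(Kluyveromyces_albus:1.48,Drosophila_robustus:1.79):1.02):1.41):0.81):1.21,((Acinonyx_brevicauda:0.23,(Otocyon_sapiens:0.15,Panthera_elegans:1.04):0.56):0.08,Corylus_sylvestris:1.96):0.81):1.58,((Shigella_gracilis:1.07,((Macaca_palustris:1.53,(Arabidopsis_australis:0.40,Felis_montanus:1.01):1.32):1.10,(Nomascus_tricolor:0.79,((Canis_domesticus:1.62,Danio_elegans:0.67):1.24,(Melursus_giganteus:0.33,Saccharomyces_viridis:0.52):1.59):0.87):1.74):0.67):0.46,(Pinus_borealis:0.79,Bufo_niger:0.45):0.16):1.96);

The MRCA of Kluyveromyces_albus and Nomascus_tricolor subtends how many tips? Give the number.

The MRCA of Kluyveromyces_albus and Nomascus_tricolor is the root, so the clade is the entire tree.
That clade contains 22 terminal taxa: Acinonyx_brevicauda, Arabidopsis_australis, Bufo_niger, Canis_domesticus, Corylus_sylvestris, Cricetus_giganteus, Danio_elegans, Drosophila_robustus, Felis_montanus, Formica_borealis, Kluyveromyces_albus, Macaca_palustris, Melursus_giganteus, Mustela_longipes, Nomascus_tricolor, Otocyon_sapiens, Panthera_elegans, Pinus_borealis, Prionailurus_niger, Quercus_maculatus, Saccharomyces_viridis, Shigella_gracilis.

22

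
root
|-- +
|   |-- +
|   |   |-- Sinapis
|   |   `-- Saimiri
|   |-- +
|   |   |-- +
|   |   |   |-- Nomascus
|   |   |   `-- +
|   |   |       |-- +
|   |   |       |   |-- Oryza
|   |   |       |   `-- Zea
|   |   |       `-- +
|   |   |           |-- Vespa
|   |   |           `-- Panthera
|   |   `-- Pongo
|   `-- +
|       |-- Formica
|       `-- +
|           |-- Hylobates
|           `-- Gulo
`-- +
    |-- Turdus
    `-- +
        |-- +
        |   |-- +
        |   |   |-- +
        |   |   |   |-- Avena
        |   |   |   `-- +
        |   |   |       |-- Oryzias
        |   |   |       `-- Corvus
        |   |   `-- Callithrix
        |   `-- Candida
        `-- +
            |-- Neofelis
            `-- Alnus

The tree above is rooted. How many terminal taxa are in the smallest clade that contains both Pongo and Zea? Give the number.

6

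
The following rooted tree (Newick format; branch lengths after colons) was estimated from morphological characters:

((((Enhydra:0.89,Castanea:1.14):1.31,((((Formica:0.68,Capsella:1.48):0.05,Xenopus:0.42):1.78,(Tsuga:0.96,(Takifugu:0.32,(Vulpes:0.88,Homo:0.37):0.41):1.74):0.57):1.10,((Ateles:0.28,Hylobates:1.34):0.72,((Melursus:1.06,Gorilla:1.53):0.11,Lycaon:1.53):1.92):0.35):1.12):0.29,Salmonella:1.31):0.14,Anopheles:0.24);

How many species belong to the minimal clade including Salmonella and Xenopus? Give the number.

15

The MRCA of Salmonella and Xenopus is the node subtending (((Enhydra,Castanea),((((Formica,Capsella),Xenopus),(Tsuga,(Takifugu,(Vulpes,Homo)))),((Ateles,Hylobates),((Melursus,Gorilla),Lycaon)))),Salmonella).
That clade contains 15 terminal taxa: Ateles, Capsella, Castanea, Enhydra, Formica, Gorilla, Homo, Hylobates, Lycaon, Melursus, Salmonella, Takifugu, Tsuga, Vulpes, Xenopus.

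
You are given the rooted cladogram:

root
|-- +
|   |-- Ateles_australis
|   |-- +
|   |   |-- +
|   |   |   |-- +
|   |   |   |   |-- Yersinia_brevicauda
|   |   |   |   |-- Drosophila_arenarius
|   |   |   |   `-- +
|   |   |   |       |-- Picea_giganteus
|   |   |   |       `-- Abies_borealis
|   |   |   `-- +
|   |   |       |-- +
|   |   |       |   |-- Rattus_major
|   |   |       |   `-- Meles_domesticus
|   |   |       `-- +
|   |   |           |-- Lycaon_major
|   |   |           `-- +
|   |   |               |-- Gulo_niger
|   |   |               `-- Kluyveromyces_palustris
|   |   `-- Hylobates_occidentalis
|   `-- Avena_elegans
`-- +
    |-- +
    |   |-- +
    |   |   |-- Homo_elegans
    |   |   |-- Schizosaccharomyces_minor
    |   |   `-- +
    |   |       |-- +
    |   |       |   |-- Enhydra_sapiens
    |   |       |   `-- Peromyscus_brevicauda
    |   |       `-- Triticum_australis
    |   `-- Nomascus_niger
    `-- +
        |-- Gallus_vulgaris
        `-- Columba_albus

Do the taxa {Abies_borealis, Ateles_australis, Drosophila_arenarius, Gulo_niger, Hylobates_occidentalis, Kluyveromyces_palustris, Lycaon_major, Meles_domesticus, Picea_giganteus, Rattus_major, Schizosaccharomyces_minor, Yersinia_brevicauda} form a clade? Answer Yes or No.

The MRCA of the listed taxa is the root, so the smallest clade containing them is the whole tree.
That clade also contains Avena_elegans, Columba_albus, Enhydra_sapiens, Gallus_vulgaris, Homo_elegans, Nomascus_niger, Peromyscus_brevicauda, Triticum_australis, which are not in the proposed group, so the group is not monophyletic.

No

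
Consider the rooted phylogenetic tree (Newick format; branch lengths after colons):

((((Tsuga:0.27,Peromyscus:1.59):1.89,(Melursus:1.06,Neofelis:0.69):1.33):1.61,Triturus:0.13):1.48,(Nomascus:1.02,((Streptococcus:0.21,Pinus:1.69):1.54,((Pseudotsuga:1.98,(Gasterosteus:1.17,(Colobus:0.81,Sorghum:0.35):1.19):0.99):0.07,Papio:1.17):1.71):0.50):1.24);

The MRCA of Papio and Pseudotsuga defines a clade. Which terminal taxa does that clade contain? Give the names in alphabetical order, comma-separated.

Colobus, Gasterosteus, Papio, Pseudotsuga, Sorghum

Tracing Papio: it sits inside ((Pseudotsuga,(Gasterosteus,(Colobus,Sorghum))),Papio).
Tracing Pseudotsuga: it sits inside (Pseudotsuga,(Gasterosteus,(Colobus,Sorghum))).
The smallest clade enclosing both is ((Pseudotsuga,(Gasterosteus,(Colobus,Sorghum))),Papio); the answer is its 5 terminal taxa in alphabetical order.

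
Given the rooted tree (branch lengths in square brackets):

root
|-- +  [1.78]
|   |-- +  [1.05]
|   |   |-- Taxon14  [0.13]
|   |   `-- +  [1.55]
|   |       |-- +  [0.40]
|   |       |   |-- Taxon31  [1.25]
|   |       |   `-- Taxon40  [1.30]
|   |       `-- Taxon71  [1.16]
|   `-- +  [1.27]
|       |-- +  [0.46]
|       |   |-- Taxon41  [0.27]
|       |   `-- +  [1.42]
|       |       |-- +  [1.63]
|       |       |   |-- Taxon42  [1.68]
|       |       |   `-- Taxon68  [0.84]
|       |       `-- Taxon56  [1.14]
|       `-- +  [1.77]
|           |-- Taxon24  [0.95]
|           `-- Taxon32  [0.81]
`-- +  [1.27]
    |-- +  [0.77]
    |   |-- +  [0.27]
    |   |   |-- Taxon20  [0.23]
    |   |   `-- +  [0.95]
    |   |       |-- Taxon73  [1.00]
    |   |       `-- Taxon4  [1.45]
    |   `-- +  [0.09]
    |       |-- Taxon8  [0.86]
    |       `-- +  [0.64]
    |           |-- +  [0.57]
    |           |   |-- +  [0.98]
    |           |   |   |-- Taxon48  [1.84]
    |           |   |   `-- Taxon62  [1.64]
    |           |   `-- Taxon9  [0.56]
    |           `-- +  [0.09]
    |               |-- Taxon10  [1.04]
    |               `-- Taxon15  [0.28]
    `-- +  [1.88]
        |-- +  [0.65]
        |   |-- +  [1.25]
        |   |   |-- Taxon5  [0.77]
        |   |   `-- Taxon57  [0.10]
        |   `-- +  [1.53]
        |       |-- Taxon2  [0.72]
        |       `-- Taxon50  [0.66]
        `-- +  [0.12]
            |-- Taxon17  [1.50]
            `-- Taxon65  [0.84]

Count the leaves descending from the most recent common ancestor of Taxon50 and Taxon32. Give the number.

25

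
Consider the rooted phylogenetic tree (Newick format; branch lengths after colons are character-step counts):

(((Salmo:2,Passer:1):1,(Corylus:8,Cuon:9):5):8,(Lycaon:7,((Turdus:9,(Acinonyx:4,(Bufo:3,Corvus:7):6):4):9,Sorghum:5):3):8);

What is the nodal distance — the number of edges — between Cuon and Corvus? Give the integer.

The MRCA of Cuon and Corvus is the root of the tree.
From Cuon up to that node: 3 branches. From Corvus up to the same node: 6 branches. Total: 3 + 6 = 9.

9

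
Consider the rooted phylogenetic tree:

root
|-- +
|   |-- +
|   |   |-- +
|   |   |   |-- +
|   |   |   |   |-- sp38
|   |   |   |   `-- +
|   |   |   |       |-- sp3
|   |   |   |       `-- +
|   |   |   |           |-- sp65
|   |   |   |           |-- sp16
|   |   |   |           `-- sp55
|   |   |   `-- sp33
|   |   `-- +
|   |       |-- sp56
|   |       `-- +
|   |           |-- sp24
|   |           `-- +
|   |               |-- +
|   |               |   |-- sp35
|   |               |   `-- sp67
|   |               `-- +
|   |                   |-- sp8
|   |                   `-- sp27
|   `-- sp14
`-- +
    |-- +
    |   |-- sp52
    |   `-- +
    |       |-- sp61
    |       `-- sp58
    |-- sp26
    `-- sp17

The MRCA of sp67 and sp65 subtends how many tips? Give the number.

The MRCA of sp67 and sp65 is the node subtending (((sp38,(sp3,(sp65,sp16,sp55))),sp33),(sp56,(sp24,((sp35,sp67),(sp8,sp27))))).
That clade contains 12 terminal taxa: sp16, sp24, sp27, sp3, sp33, sp35, sp38, sp55, sp56, sp65, sp67, sp8.

12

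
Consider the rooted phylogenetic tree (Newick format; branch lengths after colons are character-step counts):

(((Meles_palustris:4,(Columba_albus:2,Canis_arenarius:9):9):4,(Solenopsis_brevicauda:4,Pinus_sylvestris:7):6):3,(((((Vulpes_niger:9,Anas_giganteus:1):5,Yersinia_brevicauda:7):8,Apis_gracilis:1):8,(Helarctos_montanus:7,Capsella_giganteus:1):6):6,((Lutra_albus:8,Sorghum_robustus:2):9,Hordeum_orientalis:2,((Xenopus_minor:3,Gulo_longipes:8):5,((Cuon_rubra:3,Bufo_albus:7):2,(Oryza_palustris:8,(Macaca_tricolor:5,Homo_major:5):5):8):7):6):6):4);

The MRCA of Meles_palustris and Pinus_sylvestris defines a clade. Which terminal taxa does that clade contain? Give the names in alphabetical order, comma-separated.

Canis_arenarius, Columba_albus, Meles_palustris, Pinus_sylvestris, Solenopsis_brevicauda

Tracing Meles_palustris: it sits inside (Meles_palustris,(Columba_albus,Canis_arenarius)).
Tracing Pinus_sylvestris: it sits inside (Solenopsis_brevicauda,Pinus_sylvestris).
The smallest clade enclosing both is ((Meles_palustris,(Columba_albus,Canis_arenarius)),(Solenopsis_brevicauda,Pinus_sylvestris)); the answer is its 5 terminal taxa in alphabetical order.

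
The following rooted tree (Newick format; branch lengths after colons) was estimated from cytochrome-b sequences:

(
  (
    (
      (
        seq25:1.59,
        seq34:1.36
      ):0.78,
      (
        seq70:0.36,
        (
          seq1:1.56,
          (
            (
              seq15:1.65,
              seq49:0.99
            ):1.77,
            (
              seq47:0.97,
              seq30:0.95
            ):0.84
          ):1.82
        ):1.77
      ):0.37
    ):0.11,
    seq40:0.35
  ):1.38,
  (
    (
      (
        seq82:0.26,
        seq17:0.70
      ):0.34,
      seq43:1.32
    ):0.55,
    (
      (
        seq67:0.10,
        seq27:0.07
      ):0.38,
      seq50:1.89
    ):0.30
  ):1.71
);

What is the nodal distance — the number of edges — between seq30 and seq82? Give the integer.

11

The MRCA of seq30 and seq82 is the root of the tree.
From seq30 up to that node: 7 branches. From seq82 up to the same node: 4 branches. Total: 7 + 4 = 11.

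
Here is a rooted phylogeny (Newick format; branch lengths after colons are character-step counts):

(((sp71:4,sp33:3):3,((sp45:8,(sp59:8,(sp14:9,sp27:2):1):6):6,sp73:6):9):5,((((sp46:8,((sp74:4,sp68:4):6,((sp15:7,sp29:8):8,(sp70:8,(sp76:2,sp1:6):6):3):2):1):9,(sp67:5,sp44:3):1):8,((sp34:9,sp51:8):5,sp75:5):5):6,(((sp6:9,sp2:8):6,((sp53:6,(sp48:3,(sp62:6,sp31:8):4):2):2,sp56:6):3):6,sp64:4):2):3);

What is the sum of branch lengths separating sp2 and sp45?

53

The path runs sp2 → … → MRCA → … → sp45; the MRCA is the root of the tree.
Branch lengths along that path: 8 + 6 + 6 + 2 + 3 + 5 + 9 + 6 + 8 = 53.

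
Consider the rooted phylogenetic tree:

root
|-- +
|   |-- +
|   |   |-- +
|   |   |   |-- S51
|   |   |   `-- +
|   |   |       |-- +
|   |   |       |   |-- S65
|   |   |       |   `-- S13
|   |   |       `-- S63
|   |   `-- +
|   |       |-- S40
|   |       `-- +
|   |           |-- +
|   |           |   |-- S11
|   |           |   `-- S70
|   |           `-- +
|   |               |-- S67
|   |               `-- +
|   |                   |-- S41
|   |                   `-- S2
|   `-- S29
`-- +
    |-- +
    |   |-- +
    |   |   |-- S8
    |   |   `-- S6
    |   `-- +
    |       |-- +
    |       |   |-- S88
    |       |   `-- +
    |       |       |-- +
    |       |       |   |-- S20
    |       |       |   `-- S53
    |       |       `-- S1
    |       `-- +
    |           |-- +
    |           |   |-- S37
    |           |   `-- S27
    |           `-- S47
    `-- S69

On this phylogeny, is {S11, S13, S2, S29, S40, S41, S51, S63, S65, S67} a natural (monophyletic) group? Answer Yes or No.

No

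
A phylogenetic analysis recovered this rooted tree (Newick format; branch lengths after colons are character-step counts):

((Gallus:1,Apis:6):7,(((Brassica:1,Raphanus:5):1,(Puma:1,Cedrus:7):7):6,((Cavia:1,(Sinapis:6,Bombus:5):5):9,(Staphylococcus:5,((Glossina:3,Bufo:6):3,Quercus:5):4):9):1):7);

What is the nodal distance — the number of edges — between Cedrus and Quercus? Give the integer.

The MRCA of Cedrus and Quercus is the node subtending (((Brassica,Raphanus),(Puma,Cedrus)),((Cavia,(Sinapis,Bombus)),(Staphylococcus,((Glossina,Bufo),Quercus)))).
From Cedrus up to that node: 3 branches. From Quercus up to the same node: 4 branches. Total: 3 + 4 = 7.

7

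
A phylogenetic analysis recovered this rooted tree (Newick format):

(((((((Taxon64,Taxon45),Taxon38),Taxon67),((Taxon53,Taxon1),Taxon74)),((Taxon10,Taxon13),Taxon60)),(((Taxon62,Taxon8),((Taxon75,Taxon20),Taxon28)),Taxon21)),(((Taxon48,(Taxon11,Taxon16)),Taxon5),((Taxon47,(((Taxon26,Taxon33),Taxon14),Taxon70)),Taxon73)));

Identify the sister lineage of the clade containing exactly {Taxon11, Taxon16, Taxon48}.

The clade containing exactly {Taxon11, Taxon16, Taxon48} attaches to the tree at the node subtending ((Taxon48,(Taxon11,Taxon16)),Taxon5).
The other lineage descending from that same node — the sister group — is the single tip Taxon5.

Taxon5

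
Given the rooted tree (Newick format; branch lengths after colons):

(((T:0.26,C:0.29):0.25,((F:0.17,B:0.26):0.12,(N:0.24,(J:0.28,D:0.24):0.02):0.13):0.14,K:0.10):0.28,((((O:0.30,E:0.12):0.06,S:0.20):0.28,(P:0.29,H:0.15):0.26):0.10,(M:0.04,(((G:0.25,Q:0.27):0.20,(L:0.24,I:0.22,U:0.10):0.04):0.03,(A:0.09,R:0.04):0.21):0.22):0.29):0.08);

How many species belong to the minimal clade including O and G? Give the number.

The MRCA of O and G is the node subtending ((((O,E),S),(P,H)),(M,(((G,Q),(L,I,U)),(A,R)))).
That clade contains 13 terminal taxa: A, E, G, H, I, L, M, O, P, Q, R, S, U.

13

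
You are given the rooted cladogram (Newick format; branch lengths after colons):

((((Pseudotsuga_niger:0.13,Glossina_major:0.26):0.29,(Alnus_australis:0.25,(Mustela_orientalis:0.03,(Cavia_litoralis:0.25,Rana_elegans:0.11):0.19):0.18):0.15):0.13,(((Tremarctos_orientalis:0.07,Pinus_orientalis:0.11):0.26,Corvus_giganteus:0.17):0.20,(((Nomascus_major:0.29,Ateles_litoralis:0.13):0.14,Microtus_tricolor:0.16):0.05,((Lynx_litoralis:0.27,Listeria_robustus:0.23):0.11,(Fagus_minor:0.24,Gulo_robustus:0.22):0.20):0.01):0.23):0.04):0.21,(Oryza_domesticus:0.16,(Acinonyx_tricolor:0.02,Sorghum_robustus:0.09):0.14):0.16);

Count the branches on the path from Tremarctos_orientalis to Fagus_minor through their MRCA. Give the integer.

The MRCA of Tremarctos_orientalis and Fagus_minor is the node subtending (((Tremarctos_orientalis,Pinus_orientalis),Corvus_giganteus),(((Nomascus_major,Ateles_litoralis),Microtus_tricolor),((Lynx_litoralis,Listeria_robustus),(Fagus_minor,Gulo_robustus)))).
From Tremarctos_orientalis up to that node: 3 branches. From Fagus_minor up to the same node: 4 branches. Total: 3 + 4 = 7.

7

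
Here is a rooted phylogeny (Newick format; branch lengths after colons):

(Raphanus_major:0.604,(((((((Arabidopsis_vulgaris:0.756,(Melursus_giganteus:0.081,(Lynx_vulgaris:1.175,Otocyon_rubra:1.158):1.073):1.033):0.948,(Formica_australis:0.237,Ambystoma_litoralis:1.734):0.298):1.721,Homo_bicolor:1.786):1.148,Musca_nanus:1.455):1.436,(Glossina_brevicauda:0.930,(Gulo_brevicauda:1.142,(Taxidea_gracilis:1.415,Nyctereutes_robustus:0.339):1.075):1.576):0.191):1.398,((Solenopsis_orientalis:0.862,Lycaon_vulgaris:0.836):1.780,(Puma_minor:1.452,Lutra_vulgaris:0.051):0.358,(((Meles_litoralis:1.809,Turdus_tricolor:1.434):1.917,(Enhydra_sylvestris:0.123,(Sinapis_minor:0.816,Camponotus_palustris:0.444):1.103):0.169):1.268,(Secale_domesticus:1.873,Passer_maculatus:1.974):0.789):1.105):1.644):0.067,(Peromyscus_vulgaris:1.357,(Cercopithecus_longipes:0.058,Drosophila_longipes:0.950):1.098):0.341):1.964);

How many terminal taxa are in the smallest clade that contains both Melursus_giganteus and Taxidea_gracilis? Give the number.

The MRCA of Melursus_giganteus and Taxidea_gracilis is the node subtending (((((Arabidopsis_vulgaris,(Melursus_giganteus,(Lynx_vulgaris,Otocyon_rubra))),(Formica_australis,Ambystoma_litoralis)),Homo_bicolor),Musca_nanus),(Glossina_brevicauda,(Gulo_brevicauda,(Taxidea_gracilis,Nyctereutes_robustus)))).
That clade contains 12 terminal taxa: Ambystoma_litoralis, Arabidopsis_vulgaris, Formica_australis, Glossina_brevicauda, Gulo_brevicauda, Homo_bicolor, Lynx_vulgaris, Melursus_giganteus, Musca_nanus, Nyctereutes_robustus, Otocyon_rubra, Taxidea_gracilis.

12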